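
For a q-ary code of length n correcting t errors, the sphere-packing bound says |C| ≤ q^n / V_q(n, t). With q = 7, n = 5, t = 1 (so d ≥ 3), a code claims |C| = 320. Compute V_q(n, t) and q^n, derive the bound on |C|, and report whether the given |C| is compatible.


V_q(n, t) = 31, q^n = 16807, Hamming bound = 542, |C| = 320 ≤ bound (satisfied).

Step 1: Compute V_q(n, t) = Σ_{j=0}^1 C(n, j) (q−1)^j.
  j = 0: C(5,0)·(6)^0 = 1·1 = 1.
  j = 1: C(5,1)·(6)^1 = 5·6 = 30.
  V_q(n, t) = 1 + 30 = 31.
Step 2: q^n = 7^5 = 16807.
Step 3: Hamming bound ⌊q^n / V_q(n,t)⌋ = ⌊16807/31⌋ = 542.
Step 4: Compare |C| = 320 to 542: satisfied.
The claimed |C| lies below the Hamming bound.


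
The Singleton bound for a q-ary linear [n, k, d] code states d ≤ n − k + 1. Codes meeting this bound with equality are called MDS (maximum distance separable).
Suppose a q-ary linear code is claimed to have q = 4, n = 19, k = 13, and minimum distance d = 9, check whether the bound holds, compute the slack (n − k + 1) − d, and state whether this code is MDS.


Singleton RHS = n − k + 1 = 7, slack = -2, bound violated (no such code; not MDS).

Singleton bound: d ≤ n − k + 1.
Here n = 19, k = 13, so n − k + 1 = 7.
Given d = 9, check d ≤ 7: NO.
Slack = (n − k + 1) − d = -2.
The slack is negative: d = 9 exceeds n − k + 1 = 7 by 2, so the Singleton bound is violated and no linear [19, 13, 9]_4 code can exist. In particular it is not MDS (MDS requires d = n − k + 1 exactly).
Description: the claimed parameters are [19, 13, 9]_4; such a code would be impossible (violates the Singleton bound).


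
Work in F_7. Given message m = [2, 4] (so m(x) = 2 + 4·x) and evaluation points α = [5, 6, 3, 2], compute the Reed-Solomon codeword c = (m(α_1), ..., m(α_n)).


c = [1, 5, 0, 3]

Message polynomial: m(x) = 2 + 4·x (mod 7).
For each evaluation point α_i, compute m(α_i) mod 7:
  α_1 = 5: Horner steps 4 → 1, so m(5) = 1.
  α_2 = 6: Horner steps 4 → 5, so m(6) = 5.
  α_3 = 3: Horner steps 4 → 0, so m(3) = 0.
  α_4 = 2: Horner steps 4 → 3, so m(2) = 3.
Codeword c = [1, 5, 0, 3] ∈ F_7^4.


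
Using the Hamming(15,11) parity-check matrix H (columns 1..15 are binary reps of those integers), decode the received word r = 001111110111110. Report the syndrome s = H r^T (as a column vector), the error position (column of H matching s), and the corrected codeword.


s = (0, 1, 0, 1)^T, error position = 5, corrected codeword c = 001101110111110

Compute s = H r^T mod 2 one row at a time:
  s_1 = 1 + 0 + 1 + 1 + 1 + 1 + 1 + 0 = 6 ≡ 0 (mod 2).
  s_2 = 1 + 1 + 1 + 1 + 1 + 1 + 1 + 0 = 7 ≡ 1 (mod 2).
  s_3 = 0 + 1 + 1 + 1 + 1 + 1 + 1 + 0 = 6 ≡ 0 (mod 2).
  s_4 = 0 + 1 + 1 + 1 + 0 + 1 + 1 + 0 = 5 ≡ 1 (mod 2).
s = (0, 1, 0, 1)^T — this equals column 5 of H (binary 0101), so error is at position 5.
Correct: flip bit 5 of r = 001111110111110 to get c = 001101110111110.


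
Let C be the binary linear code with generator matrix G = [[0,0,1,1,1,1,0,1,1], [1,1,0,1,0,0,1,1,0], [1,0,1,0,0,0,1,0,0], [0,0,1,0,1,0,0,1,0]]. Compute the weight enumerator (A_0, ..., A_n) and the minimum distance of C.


Weight distribution: A_0 = 1, A_3 = 4, A_4 = 3, A_5 = 2, A_6 = 4, A_7 = 2. Minimum distance d = 3.

Enumerate all 2^4 = 16 messages m ∈ F_2^4.
For each, compute codeword c = mG in F_2^9, then tally its weight.
  m = 0000 → c = 000000000, weight = 0.
  m = 1000 → c = 001111011, weight = 6.
  m = 0100 → c = 110100110, weight = 5.
  m = 1100 → c = 111011101, weight = 7.
  m = 0010 → c = 101000100, weight = 3.
  m = 1010 → c = 100111111, weight = 7.
  m = 0110 → c = 011100010, weight = 4.
  m = 1110 → c = 010011001, weight = 4.
  m = 0001 → c = 001010010, weight = 3.
  m = 1001 → c = 000101001, weight = 3.
  m = 0101 → c = 111110100, weight = 6.
  m = 1101 → c = 110001111, weight = 6.
  m = 0011 → c = 100010110, weight = 4.
  m = 1011 → c = 101101101, weight = 6.
  m = 0111 → c = 010110000, weight = 3.
  m = 1111 → c = 011001011, weight = 5.
Tally weights:
  weight 0: 1 codewords.
  weight 3: 4 codewords.
  weight 4: 3 codewords.
  weight 5: 2 codewords.
  weight 6: 4 codewords.
  weight 7: 2 codewords.
Minimum distance d = smallest w > 0 with A_w > 0 = 3.
Sanity: Σ A_w = 16 = 2^4 = 16 ✓.


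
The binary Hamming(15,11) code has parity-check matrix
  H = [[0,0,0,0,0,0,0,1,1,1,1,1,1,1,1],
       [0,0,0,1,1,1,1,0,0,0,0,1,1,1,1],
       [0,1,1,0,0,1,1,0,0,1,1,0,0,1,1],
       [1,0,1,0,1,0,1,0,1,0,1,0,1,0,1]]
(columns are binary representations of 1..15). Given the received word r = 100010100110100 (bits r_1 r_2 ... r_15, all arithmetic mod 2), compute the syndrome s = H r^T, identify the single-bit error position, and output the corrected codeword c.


s = (1, 1, 1, 1)^T, error position = 15, corrected codeword c = 100010100110101

Compute s = H r^T mod 2 one row at a time:
  s_1 = 0 + 0 + 1 + 1 + 0 + 1 + 0 + 0 = 3 ≡ 1 (mod 2).
  s_2 = 0 + 1 + 0 + 1 + 0 + 1 + 0 + 0 = 3 ≡ 1 (mod 2).
  s_3 = 0 + 0 + 0 + 1 + 1 + 1 + 0 + 0 = 3 ≡ 1 (mod 2).
  s_4 = 1 + 0 + 1 + 1 + 0 + 1 + 1 + 0 = 5 ≡ 1 (mod 2).
s = (1, 1, 1, 1)^T — this equals column 15 of H (binary 1111), so error is at position 15.
Correct: flip bit 15 of r = 100010100110100 to get c = 100010100110101.


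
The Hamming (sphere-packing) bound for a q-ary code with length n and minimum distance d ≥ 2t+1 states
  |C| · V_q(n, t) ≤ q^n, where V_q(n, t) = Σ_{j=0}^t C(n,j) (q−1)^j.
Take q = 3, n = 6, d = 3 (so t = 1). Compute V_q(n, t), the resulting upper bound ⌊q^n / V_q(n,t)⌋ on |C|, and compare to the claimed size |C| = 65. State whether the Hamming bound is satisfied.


V_q(n, t) = 13, q^n = 729, Hamming bound = 56, |C| = 65 > bound (violated).

Step 1: Compute V_q(n, t) = Σ_{j=0}^1 C(n, j) (q−1)^j.
  j = 0: C(6,0)·(2)^0 = 1·1 = 1.
  j = 1: C(6,1)·(2)^1 = 6·2 = 12.
  V_q(n, t) = 1 + 12 = 13.
Step 2: q^n = 3^6 = 729.
Step 3: Hamming bound ⌊q^n / V_q(n,t)⌋ = ⌊729/13⌋ = 56.
Step 4: Compare |C| = 65 to 56: violated.
The claimed |C| lies above the Hamming bound, so no 3-ary code of length 6 with d ≥ 3 can have 65 codewords.


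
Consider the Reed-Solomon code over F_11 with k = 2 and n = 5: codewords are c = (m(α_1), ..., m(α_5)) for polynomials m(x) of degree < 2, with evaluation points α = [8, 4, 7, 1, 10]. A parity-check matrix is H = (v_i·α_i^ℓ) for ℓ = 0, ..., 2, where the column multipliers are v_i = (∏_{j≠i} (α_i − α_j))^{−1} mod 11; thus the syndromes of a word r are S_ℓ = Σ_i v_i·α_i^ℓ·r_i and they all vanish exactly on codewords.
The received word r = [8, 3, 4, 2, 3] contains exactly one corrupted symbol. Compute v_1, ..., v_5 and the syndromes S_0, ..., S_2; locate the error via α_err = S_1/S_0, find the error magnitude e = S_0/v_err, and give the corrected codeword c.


S = (4, 7, 4), error at position 5, error magnitude e = 9, c = [8, 3, 4, 2, 5].

Step 1: column multipliers v_i = (∏_{j≠i}(α_i − α_j))^{−1} mod 11.
  i = 1 (α = 8): (8−4)(8−7)(8−1)(8−10) = 4·1·7·(−2) = −56 ≡ 10, so v_1 = 10^{−1} = 10 (mod 11).
  i = 2 (α = 4): (4−8)(4−7)(4−1)(4−10) = (−4)·(−3)·3·(−6) = −216 ≡ 4, so v_2 = 4^{−1} = 3 (mod 11).
  i = 3 (α = 7): (7−8)(7−4)(7−1)(7−10) = (−1)·3·6·(−3) = 54 ≡ 10, so v_3 = 10^{−1} = 10 (mod 11).
  i = 4 (α = 1): (1−8)(1−4)(1−7)(1−10) = (−7)·(−3)·(−6)·(−9) = 1134 ≡ 1, so v_4 = 1^{−1} = 1 (mod 11).
  i = 5 (α = 10): (10−8)(10−4)(10−7)(10−1) = 2·6·3·9 = 324 ≡ 5, so v_5 = 5^{−1} = 9 (mod 11).
  v = [10, 3, 10, 1, 9].
Step 2: syndromes of r = [8, 3, 4, 2, 3] (all sums mod 11).
  S_0 = Σ v_i r_i = 10·8 + 3·3 + 10·4 + 1·2 + 9·3 = 158 ≡ 4.
  S_1 = Σ v_i α_i r_i = 10·8·8 + 3·4·3 + 10·7·4 + 1·1·2 + 9·10·3 = 1228 ≡ 7.
  α_i^2 mod 11 = [9, 5, 5, 1, 1].
  S_2 = Σ v_i α_i^2 r_i = 10·9·8 + 3·5·3 + 10·5·4 + 1·1·2 + 9·1·3 = 994 ≡ 4.
  S = (4, 7, 4) ≠ 0, so r is not a codeword (an error is present).
Step 3: locate the error. For a single error e at position i, S_ℓ = v_i·e·α_i^ℓ, so α_err = S_1/S_0.
  S_0^{−1} = 4^{−1} = 3 (mod 11), so α_err = 7·3 = 21 ≡ 10 = α_5. Error position i = 5.
  Consistency check: S_2/S_1 = 4·8 = 32 ≡ 10 = α_err ✓ (single-error assumption holds).
Step 4: error magnitude e = S_0/v_5 = S_0·∏_{j≠5}(α_5 − α_j) = 4·5 = 20 ≡ 9 (mod 11).
Step 5: correct position 5: c_5 = r_5 − e = 3 − 9 ≡ 5 (mod 11). Hence c = [8, 3, 4, 2, 5].
  Check: interpolating c through the α_i gives m(x) = 9 + 4·x (degree < 2) with m(α_i) = c_i for every i, so c is indeed a codeword.


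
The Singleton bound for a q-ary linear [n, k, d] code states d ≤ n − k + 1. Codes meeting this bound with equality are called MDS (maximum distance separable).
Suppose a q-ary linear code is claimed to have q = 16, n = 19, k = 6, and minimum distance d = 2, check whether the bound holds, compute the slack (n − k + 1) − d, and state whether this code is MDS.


Singleton RHS = n − k + 1 = 14, slack = 12, bound satisfied, not MDS.

Singleton bound: d ≤ n − k + 1.
Here n = 19, k = 6, so n − k + 1 = 14.
Given d = 2, check d ≤ 14: YES.
Slack = (n − k + 1) − d = 12.
The code is NOT MDS (slack = 12 > 0).
Description: the claimed parameters are [19, 6, 2]_16; such a code would be non-MDS.


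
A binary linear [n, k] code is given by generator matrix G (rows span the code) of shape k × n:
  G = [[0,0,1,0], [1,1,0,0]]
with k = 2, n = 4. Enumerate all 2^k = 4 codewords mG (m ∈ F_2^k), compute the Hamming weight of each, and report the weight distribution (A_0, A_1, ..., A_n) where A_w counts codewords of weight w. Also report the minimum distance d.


Weight distribution: A_0 = 1, A_1 = 1, A_2 = 1, A_3 = 1. Minimum distance d = 1.

Enumerate all 2^2 = 4 messages m ∈ F_2^2.
For each, compute codeword c = mG in F_2^4, then tally its weight.
  m = 00 → c = 0000, weight = 0.
  m = 10 → c = 0010, weight = 1.
  m = 01 → c = 1100, weight = 2.
  m = 11 → c = 1110, weight = 3.
Tally weights:
  weight 0: 1 codewords.
  weight 1: 1 codewords.
  weight 2: 1 codewords.
  weight 3: 1 codewords.
Minimum distance d = smallest w > 0 with A_w > 0 = 1.
Sanity: Σ A_w = 4 = 2^2 = 4 ✓.


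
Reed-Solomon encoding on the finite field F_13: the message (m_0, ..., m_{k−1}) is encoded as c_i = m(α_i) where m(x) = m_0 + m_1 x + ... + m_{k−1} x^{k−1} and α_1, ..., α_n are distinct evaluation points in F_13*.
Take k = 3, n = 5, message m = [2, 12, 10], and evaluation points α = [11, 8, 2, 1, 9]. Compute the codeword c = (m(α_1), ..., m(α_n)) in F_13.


c = [5, 10, 1, 11, 10]

Message polynomial: m(x) = 2 + 12·x + 10·x^2 (mod 13).
For each evaluation point α_i, compute m(α_i) mod 13:
  α_1 = 11: Horner steps 10 → 5 → 5, so m(11) = 5.
  α_2 = 8: Horner steps 10 → 1 → 10, so m(8) = 10.
  α_3 = 2: Horner steps 10 → 6 → 1, so m(2) = 1.
  α_4 = 1: Horner steps 10 → 9 → 11, so m(1) = 11.
  α_5 = 9: Horner steps 10 → 11 → 10, so m(9) = 10.
Codeword c = [5, 10, 1, 11, 10] ∈ F_13^5.


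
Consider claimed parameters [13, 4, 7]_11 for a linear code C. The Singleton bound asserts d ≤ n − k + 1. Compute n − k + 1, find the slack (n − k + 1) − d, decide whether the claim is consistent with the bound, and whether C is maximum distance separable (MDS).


Singleton RHS = n − k + 1 = 10, slack = 3, bound satisfied, not MDS.

Singleton bound: d ≤ n − k + 1.
Here n = 13, k = 4, so n − k + 1 = 10.
Given d = 7, check d ≤ 10: YES.
Slack = (n − k + 1) − d = 3.
The code is NOT MDS (slack = 3 > 0).
Description: the claimed parameters are [13, 4, 7]_11; such a code would be non-MDS.


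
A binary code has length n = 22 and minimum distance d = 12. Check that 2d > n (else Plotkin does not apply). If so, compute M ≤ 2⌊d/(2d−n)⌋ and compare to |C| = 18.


Plotkin bound M ≤ 12; given |C| = 18 > bound (violated).

Check applicability: 2d = 24, n = 22.
2d − n = 2 > 0, so Plotkin applies.
Compute d/(2d−n) = 12/2 ≈ 6.0000.
⌊d/(2d−n)⌋ = 6.
Plotkin bound: M ≤ 2·6 = 12.
Given |C| = 18, check: VIOLATED.
This |C| is above the Plotkin bound, so no binary code with n = 22, d = 12 and 18 codewords exists.


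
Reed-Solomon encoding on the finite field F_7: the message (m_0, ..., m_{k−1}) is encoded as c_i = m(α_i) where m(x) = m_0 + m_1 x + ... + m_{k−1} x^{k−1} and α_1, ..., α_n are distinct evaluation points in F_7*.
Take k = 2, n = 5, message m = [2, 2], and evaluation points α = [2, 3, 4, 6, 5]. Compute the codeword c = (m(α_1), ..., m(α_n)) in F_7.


c = [6, 1, 3, 0, 5]

Message polynomial: m(x) = 2 + 2·x (mod 7).
For each evaluation point α_i, compute m(α_i) mod 7:
  α_1 = 2: Horner steps 2 → 6, so m(2) = 6.
  α_2 = 3: Horner steps 2 → 1, so m(3) = 1.
  α_3 = 4: Horner steps 2 → 3, so m(4) = 3.
  α_4 = 6: Horner steps 2 → 0, so m(6) = 0.
  α_5 = 5: Horner steps 2 → 5, so m(5) = 5.
Codeword c = [6, 1, 3, 0, 5] ∈ F_7^5.


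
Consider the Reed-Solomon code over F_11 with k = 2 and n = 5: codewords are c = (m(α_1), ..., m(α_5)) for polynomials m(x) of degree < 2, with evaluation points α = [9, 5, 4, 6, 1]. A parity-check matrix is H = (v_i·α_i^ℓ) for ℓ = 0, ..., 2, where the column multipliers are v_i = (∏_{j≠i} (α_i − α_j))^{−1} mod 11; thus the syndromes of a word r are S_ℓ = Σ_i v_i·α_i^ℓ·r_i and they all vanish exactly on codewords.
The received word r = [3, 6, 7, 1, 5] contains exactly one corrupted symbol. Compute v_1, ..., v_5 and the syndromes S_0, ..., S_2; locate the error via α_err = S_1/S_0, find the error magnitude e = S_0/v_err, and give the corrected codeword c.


S = (7, 2, 10), error at position 2, error magnitude e = 2, c = [3, 4, 7, 1, 5].

Step 1: column multipliers v_i = (∏_{j≠i}(α_i − α_j))^{−1} mod 11.
  i = 1 (α = 9): (9−5)(9−4)(9−6)(9−1) = 4·5·3·8 = 480 ≡ 7, so v_1 = 7^{−1} = 8 (mod 11).
  i = 2 (α = 5): (5−9)(5−4)(5−6)(5−1) = (−4)·1·(−1)·4 = 16 ≡ 5, so v_2 = 5^{−1} = 9 (mod 11).
  i = 3 (α = 4): (4−9)(4−5)(4−6)(4−1) = (−5)·(−1)·(−2)·3 = −30 ≡ 3, so v_3 = 3^{−1} = 4 (mod 11).
  i = 4 (α = 6): (6−9)(6−5)(6−4)(6−1) = (−3)·1·2·5 = −30 ≡ 3, so v_4 = 3^{−1} = 4 (mod 11).
  i = 5 (α = 1): (1−9)(1−5)(1−4)(1−6) = (−8)·(−4)·(−3)·(−5) = 480 ≡ 7, so v_5 = 7^{−1} = 8 (mod 11).
  v = [8, 9, 4, 4, 8].
Step 2: syndromes of r = [3, 6, 7, 1, 5] (all sums mod 11).
  S_0 = Σ v_i r_i = 8·3 + 9·6 + 4·7 + 4·1 + 8·5 = 150 ≡ 7.
  S_1 = Σ v_i α_i r_i = 8·9·3 + 9·5·6 + 4·4·7 + 4·6·1 + 8·1·5 = 662 ≡ 2.
  α_i^2 mod 11 = [4, 3, 5, 3, 1].
  S_2 = Σ v_i α_i^2 r_i = 8·4·3 + 9·3·6 + 4·5·7 + 4·3·1 + 8·1·5 = 450 ≡ 10.
  S = (7, 2, 10) ≠ 0, so r is not a codeword (an error is present).
Step 3: locate the error. For a single error e at position i, S_ℓ = v_i·e·α_i^ℓ, so α_err = S_1/S_0.
  S_0^{−1} = 7^{−1} = 8 (mod 11), so α_err = 2·8 = 16 ≡ 5 = α_2. Error position i = 2.
  Consistency check: S_2/S_1 = 10·6 = 60 ≡ 5 = α_err ✓ (single-error assumption holds).
Step 4: error magnitude e = S_0/v_2 = S_0·∏_{j≠2}(α_2 − α_j) = 7·5 = 35 ≡ 2 (mod 11).
Step 5: correct position 2: c_2 = r_2 − e = 6 − 2 ≡ 4 (mod 11). Hence c = [3, 4, 7, 1, 5].
  Check: interpolating c through the α_i gives m(x) = 8 + 8·x (degree < 2) with m(α_i) = c_i for every i, so c is indeed a codeword.


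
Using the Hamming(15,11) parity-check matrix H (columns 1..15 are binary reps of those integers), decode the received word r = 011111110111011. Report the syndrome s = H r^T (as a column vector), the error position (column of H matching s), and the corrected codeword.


s = (0, 1, 0, 1)^T, error position = 5, corrected codeword c = 011101110111011

Compute s = H r^T mod 2 one row at a time:
  s_1 = 1 + 0 + 1 + 1 + 1 + 0 + 1 + 1 = 6 ≡ 0 (mod 2).
  s_2 = 1 + 1 + 1 + 1 + 1 + 0 + 1 + 1 = 7 ≡ 1 (mod 2).
  s_3 = 1 + 1 + 1 + 1 + 1 + 1 + 1 + 1 = 8 ≡ 0 (mod 2).
  s_4 = 0 + 1 + 1 + 1 + 0 + 1 + 0 + 1 = 5 ≡ 1 (mod 2).
s = (0, 1, 0, 1)^T — this equals column 5 of H (binary 0101), so error is at position 5.
Correct: flip bit 5 of r = 011111110111011 to get c = 011101110111011.


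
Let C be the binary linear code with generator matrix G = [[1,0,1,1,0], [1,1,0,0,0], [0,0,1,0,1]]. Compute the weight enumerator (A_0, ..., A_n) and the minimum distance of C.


Weight distribution: A_0 = 1, A_2 = 2, A_3 = 4, A_4 = 1. Minimum distance d = 2.

Enumerate all 2^3 = 8 messages m ∈ F_2^3.
For each, compute codeword c = mG in F_2^5, then tally its weight.
  m = 000 → c = 00000, weight = 0.
  m = 100 → c = 10110, weight = 3.
  m = 010 → c = 11000, weight = 2.
  m = 110 → c = 01110, weight = 3.
  m = 001 → c = 00101, weight = 2.
  m = 101 → c = 10011, weight = 3.
  m = 011 → c = 11101, weight = 4.
  m = 111 → c = 01011, weight = 3.
Tally weights:
  weight 0: 1 codewords.
  weight 2: 2 codewords.
  weight 3: 4 codewords.
  weight 4: 1 codewords.
Minimum distance d = smallest w > 0 with A_w > 0 = 2.
Sanity: Σ A_w = 8 = 2^3 = 8 ✓.


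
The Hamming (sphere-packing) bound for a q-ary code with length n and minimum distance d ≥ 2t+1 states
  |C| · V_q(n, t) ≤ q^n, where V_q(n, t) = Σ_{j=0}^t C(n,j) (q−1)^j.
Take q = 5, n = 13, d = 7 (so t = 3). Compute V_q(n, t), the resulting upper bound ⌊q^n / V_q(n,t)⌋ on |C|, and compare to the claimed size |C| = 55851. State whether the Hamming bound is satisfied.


V_q(n, t) = 19605, q^n = 1220703125, Hamming bound = 62264, |C| = 55851 ≤ bound (satisfied).

Step 1: Compute V_q(n, t) = Σ_{j=0}^3 C(n, j) (q−1)^j.
  j = 0: C(13,0)·(4)^0 = 1·1 = 1.
  j = 1: C(13,1)·(4)^1 = 13·4 = 52.
  j = 2: C(13,2)·(4)^2 = 78·16 = 1248.
  j = 3: C(13,3)·(4)^3 = 286·64 = 18304.
  V_q(n, t) = 1 + 52 + 1248 + 18304 = 19605.
Step 2: q^n = 5^13 = 1220703125.
Step 3: Hamming bound ⌊q^n / V_q(n,t)⌋ = ⌊1220703125/19605⌋ = 62264.
Step 4: Compare |C| = 55851 to 62264: satisfied.
The claimed |C| lies below the Hamming bound.


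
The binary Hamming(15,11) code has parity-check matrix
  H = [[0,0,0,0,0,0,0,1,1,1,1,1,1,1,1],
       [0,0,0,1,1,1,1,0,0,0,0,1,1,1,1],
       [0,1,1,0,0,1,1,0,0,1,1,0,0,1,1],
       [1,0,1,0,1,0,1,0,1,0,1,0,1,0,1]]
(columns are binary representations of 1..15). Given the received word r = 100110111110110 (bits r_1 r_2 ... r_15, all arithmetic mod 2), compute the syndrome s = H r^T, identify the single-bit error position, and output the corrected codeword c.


s = (0, 1, 0, 0)^T, error position = 4, corrected codeword c = 100010111110110

Compute s = H r^T mod 2 one row at a time:
  s_1 = 1 + 1 + 1 + 1 + 0 + 1 + 1 + 0 = 6 ≡ 0 (mod 2).
  s_2 = 1 + 1 + 0 + 1 + 0 + 1 + 1 + 0 = 5 ≡ 1 (mod 2).
  s_3 = 0 + 0 + 0 + 1 + 1 + 1 + 1 + 0 = 4 ≡ 0 (mod 2).
  s_4 = 1 + 0 + 1 + 1 + 1 + 1 + 1 + 0 = 6 ≡ 0 (mod 2).
s = (0, 1, 0, 0)^T — this equals column 4 of H (binary 0100), so error is at position 4.
Correct: flip bit 4 of r = 100110111110110 to get c = 100010111110110.


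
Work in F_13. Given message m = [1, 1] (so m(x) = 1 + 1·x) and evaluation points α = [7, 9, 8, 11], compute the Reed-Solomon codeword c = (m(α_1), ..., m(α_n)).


c = [8, 10, 9, 12]

Message polynomial: m(x) = 1 + 1·x (mod 13).
For each evaluation point α_i, compute m(α_i) mod 13:
  α_1 = 7: Horner steps 1 → 8, so m(7) = 8.
  α_2 = 9: Horner steps 1 → 10, so m(9) = 10.
  α_3 = 8: Horner steps 1 → 9, so m(8) = 9.
  α_4 = 11: Horner steps 1 → 12, so m(11) = 12.
Codeword c = [8, 10, 9, 12] ∈ F_13^4.


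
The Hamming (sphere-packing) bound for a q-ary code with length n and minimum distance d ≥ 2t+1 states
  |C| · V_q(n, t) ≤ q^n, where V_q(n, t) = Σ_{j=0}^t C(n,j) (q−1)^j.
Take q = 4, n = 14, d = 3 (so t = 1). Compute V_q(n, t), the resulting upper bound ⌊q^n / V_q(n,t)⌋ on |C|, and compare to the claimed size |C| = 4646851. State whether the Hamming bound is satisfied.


V_q(n, t) = 43, q^n = 268435456, Hamming bound = 6242685, |C| = 4646851 ≤ bound (satisfied).

Step 1: Compute V_q(n, t) = Σ_{j=0}^1 C(n, j) (q−1)^j.
  j = 0: C(14,0)·(3)^0 = 1·1 = 1.
  j = 1: C(14,1)·(3)^1 = 14·3 = 42.
  V_q(n, t) = 1 + 42 = 43.
Step 2: q^n = 4^14 = 268435456.
Step 3: Hamming bound ⌊q^n / V_q(n,t)⌋ = ⌊268435456/43⌋ = 6242685.
Step 4: Compare |C| = 4646851 to 6242685: satisfied.
The claimed |C| lies below the Hamming bound.


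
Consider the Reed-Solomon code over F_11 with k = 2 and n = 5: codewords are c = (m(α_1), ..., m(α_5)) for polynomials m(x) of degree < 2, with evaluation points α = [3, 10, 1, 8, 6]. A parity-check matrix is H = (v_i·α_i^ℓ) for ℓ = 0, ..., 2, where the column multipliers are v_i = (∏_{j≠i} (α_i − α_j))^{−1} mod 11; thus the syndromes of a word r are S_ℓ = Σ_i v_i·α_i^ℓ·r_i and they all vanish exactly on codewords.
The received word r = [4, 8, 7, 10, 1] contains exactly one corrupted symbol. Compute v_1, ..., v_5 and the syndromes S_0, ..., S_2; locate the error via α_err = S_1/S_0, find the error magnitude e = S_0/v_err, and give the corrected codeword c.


S = (4, 4, 4), error at position 3, error magnitude e = 1, c = [4, 8, 6, 10, 1].

Step 1: column multipliers v_i = (∏_{j≠i}(α_i − α_j))^{−1} mod 11.
  i = 1 (α = 3): (3−10)(3−1)(3−8)(3−6) = (−7)·2·(−5)·(−3) = −210 ≡ 10, so v_1 = 10^{−1} = 10 (mod 11).
  i = 2 (α = 10): (10−3)(10−1)(10−8)(10−6) = 7·9·2·4 = 504 ≡ 9, so v_2 = 9^{−1} = 5 (mod 11).
  i = 3 (α = 1): (1−3)(1−10)(1−8)(1−6) = (−2)·(−9)·(−7)·(−5) = 630 ≡ 3, so v_3 = 3^{−1} = 4 (mod 11).
  i = 4 (α = 8): (8−3)(8−10)(8−1)(8−6) = 5·(−2)·7·2 = −140 ≡ 3, so v_4 = 3^{−1} = 4 (mod 11).
  i = 5 (α = 6): (6−3)(6−10)(6−1)(6−8) = 3·(−4)·5·(−2) = 120 ≡ 10, so v_5 = 10^{−1} = 10 (mod 11).
  v = [10, 5, 4, 4, 10].
Step 2: syndromes of r = [4, 8, 7, 10, 1] (all sums mod 11).
  S_0 = Σ v_i r_i = 10·4 + 5·8 + 4·7 + 4·10 + 10·1 = 158 ≡ 4.
  S_1 = Σ v_i α_i r_i = 10·3·4 + 5·10·8 + 4·1·7 + 4·8·10 + 10·6·1 = 928 ≡ 4.
  α_i^2 mod 11 = [9, 1, 1, 9, 3].
  S_2 = Σ v_i α_i^2 r_i = 10·9·4 + 5·1·8 + 4·1·7 + 4·9·10 + 10·3·1 = 818 ≡ 4.
  S = (4, 4, 4) ≠ 0, so r is not a codeword (an error is present).
Step 3: locate the error. For a single error e at position i, S_ℓ = v_i·e·α_i^ℓ, so α_err = S_1/S_0.
  S_0^{−1} = 4^{−1} = 3 (mod 11), so α_err = 4·3 = 12 ≡ 1 = α_3. Error position i = 3.
  Consistency check: S_2/S_1 = 4·3 = 12 ≡ 1 = α_err ✓ (single-error assumption holds).
Step 4: error magnitude e = S_0/v_3 = S_0·∏_{j≠3}(α_3 − α_j) = 4·3 = 12 ≡ 1 (mod 11).
Step 5: correct position 3: c_3 = r_3 − e = 7 − 1 ≡ 6 (mod 11). Hence c = [4, 8, 6, 10, 1].
  Check: interpolating c through the α_i gives m(x) = 7 + 10·x (degree < 2) with m(α_i) = c_i for every i, so c is indeed a codeword.


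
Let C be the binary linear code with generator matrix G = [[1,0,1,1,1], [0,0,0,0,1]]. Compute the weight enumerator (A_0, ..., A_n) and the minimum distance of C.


Weight distribution: A_0 = 1, A_1 = 1, A_3 = 1, A_4 = 1. Minimum distance d = 1.

Enumerate all 2^2 = 4 messages m ∈ F_2^2.
For each, compute codeword c = mG in F_2^5, then tally its weight.
  m = 00 → c = 00000, weight = 0.
  m = 10 → c = 10111, weight = 4.
  m = 01 → c = 00001, weight = 1.
  m = 11 → c = 10110, weight = 3.
Tally weights:
  weight 0: 1 codewords.
  weight 1: 1 codewords.
  weight 3: 1 codewords.
  weight 4: 1 codewords.
Minimum distance d = smallest w > 0 with A_w > 0 = 1.
Sanity: Σ A_w = 4 = 2^2 = 4 ✓.


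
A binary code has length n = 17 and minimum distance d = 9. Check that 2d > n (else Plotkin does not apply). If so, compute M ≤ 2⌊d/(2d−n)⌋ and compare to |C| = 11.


Plotkin bound M ≤ 18; given |C| = 11 ≤ bound (satisfied).

Check applicability: 2d = 18, n = 17.
2d − n = 1 > 0, so Plotkin applies.
Compute d/(2d−n) = 9/1 ≈ 9.0000.
⌊d/(2d−n)⌋ = 9.
Plotkin bound: M ≤ 2·9 = 18.
Given |C| = 11, check: satisfied.
This |C| is below the Plotkin bound.


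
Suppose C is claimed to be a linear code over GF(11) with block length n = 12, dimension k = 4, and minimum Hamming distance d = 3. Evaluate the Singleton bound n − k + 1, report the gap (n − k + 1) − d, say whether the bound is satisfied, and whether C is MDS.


Singleton RHS = n − k + 1 = 9, slack = 6, bound satisfied, not MDS.

Singleton bound: d ≤ n − k + 1.
Here n = 12, k = 4, so n − k + 1 = 9.
Given d = 3, check d ≤ 9: YES.
Slack = (n − k + 1) − d = 6.
The code is NOT MDS (slack = 6 > 0).
Description: the claimed parameters are [12, 4, 3]_11; such a code would be non-MDS.


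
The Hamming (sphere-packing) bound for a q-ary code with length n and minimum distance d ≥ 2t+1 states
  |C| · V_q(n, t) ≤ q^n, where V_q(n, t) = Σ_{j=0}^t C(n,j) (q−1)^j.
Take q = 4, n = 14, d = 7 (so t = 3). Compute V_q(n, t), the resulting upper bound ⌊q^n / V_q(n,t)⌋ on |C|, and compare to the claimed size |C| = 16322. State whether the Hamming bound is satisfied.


V_q(n, t) = 10690, q^n = 268435456, Hamming bound = 25110, |C| = 16322 ≤ bound (satisfied).

Step 1: Compute V_q(n, t) = Σ_{j=0}^3 C(n, j) (q−1)^j.
  j = 0: C(14,0)·(3)^0 = 1·1 = 1.
  j = 1: C(14,1)·(3)^1 = 14·3 = 42.
  j = 2: C(14,2)·(3)^2 = 91·9 = 819.
  j = 3: C(14,3)·(3)^3 = 364·27 = 9828.
  V_q(n, t) = 1 + 42 + 819 + 9828 = 10690.
Step 2: q^n = 4^14 = 268435456.
Step 3: Hamming bound ⌊q^n / V_q(n,t)⌋ = ⌊268435456/10690⌋ = 25110.
Step 4: Compare |C| = 16322 to 25110: satisfied.
The claimed |C| lies below the Hamming bound.


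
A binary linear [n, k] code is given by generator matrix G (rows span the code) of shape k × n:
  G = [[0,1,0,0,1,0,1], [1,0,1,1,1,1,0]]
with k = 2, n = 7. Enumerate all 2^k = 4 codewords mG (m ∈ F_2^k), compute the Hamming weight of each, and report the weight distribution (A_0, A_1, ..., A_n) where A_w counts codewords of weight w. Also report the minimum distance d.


Weight distribution: A_0 = 1, A_3 = 1, A_5 = 1, A_6 = 1. Minimum distance d = 3.

Enumerate all 2^2 = 4 messages m ∈ F_2^2.
For each, compute codeword c = mG in F_2^7, then tally its weight.
  m = 00 → c = 0000000, weight = 0.
  m = 10 → c = 0100101, weight = 3.
  m = 01 → c = 1011110, weight = 5.
  m = 11 → c = 1111011, weight = 6.
Tally weights:
  weight 0: 1 codewords.
  weight 3: 1 codewords.
  weight 5: 1 codewords.
  weight 6: 1 codewords.
Minimum distance d = smallest w > 0 with A_w > 0 = 3.
Sanity: Σ A_w = 4 = 2^2 = 4 ✓.


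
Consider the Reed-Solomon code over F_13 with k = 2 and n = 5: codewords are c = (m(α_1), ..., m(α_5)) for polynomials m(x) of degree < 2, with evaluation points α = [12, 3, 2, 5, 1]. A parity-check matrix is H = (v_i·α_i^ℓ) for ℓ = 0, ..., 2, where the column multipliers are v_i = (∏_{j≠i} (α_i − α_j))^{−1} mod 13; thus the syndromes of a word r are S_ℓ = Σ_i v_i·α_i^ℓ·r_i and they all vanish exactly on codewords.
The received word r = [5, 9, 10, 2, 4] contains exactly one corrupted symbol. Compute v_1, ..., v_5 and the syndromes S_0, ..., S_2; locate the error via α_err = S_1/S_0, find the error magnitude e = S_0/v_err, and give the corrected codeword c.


S = (11, 7, 8), error at position 2, error magnitude e = 6, c = [5, 3, 10, 2, 4].

Step 1: column multipliers v_i = (∏_{j≠i}(α_i − α_j))^{−1} mod 13.
  i = 1 (α = 12): (12−3)(12−2)(12−5)(12−1) = 9·10·7·11 = 6930 ≡ 1, so v_1 = 1^{−1} = 1 (mod 13).
  i = 2 (α = 3): (3−12)(3−2)(3−5)(3−1) = (−9)·1·(−2)·2 = 36 ≡ 10, so v_2 = 10^{−1} = 4 (mod 13).
  i = 3 (α = 2): (2−12)(2−3)(2−5)(2−1) = (−10)·(−1)·(−3)·1 = −30 ≡ 9, so v_3 = 9^{−1} = 3 (mod 13).
  i = 4 (α = 5): (5−12)(5−3)(5−2)(5−1) = (−7)·2·3·4 = −168 ≡ 1, so v_4 = 1^{−1} = 1 (mod 13).
  i = 5 (α = 1): (1−12)(1−3)(1−2)(1−5) = (−11)·(−2)·(−1)·(−4) = 88 ≡ 10, so v_5 = 10^{−1} = 4 (mod 13).
  v = [1, 4, 3, 1, 4].
Step 2: syndromes of r = [5, 9, 10, 2, 4] (all sums mod 13).
  S_0 = Σ v_i r_i = 1·5 + 4·9 + 3·10 + 1·2 + 4·4 = 89 ≡ 11.
  S_1 = Σ v_i α_i r_i = 1·12·5 + 4·3·9 + 3·2·10 + 1·5·2 + 4·1·4 = 254 ≡ 7.
  α_i^2 mod 13 = [1, 9, 4, 12, 1].
  S_2 = Σ v_i α_i^2 r_i = 1·1·5 + 4·9·9 + 3·4·10 + 1·12·2 + 4·1·4 = 489 ≡ 8.
  S = (11, 7, 8) ≠ 0, so r is not a codeword (an error is present).
Step 3: locate the error. For a single error e at position i, S_ℓ = v_i·e·α_i^ℓ, so α_err = S_1/S_0.
  S_0^{−1} = 11^{−1} = 6 (mod 13), so α_err = 7·6 = 42 ≡ 3 = α_2. Error position i = 2.
  Consistency check: S_2/S_1 = 8·2 = 16 ≡ 3 = α_err ✓ (single-error assumption holds).
Step 4: error magnitude e = S_0/v_2 = S_0·∏_{j≠2}(α_2 − α_j) = 11·10 = 110 ≡ 6 (mod 13).
Step 5: correct position 2: c_2 = r_2 − e = 9 − 6 ≡ 3 (mod 13). Hence c = [5, 3, 10, 2, 4].
  Check: interpolating c through the α_i gives m(x) = 11 + 6·x (degree < 2) with m(α_i) = c_i for every i, so c is indeed a codeword.


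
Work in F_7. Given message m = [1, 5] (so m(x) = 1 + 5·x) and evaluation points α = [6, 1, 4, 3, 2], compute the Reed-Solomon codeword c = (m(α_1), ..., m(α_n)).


c = [3, 6, 0, 2, 4]

Message polynomial: m(x) = 1 + 5·x (mod 7).
For each evaluation point α_i, compute m(α_i) mod 7:
  α_1 = 6: Horner steps 5 → 3, so m(6) = 3.
  α_2 = 1: Horner steps 5 → 6, so m(1) = 6.
  α_3 = 4: Horner steps 5 → 0, so m(4) = 0.
  α_4 = 3: Horner steps 5 → 2, so m(3) = 2.
  α_5 = 2: Horner steps 5 → 4, so m(2) = 4.
Codeword c = [3, 6, 0, 2, 4] ∈ F_7^5.


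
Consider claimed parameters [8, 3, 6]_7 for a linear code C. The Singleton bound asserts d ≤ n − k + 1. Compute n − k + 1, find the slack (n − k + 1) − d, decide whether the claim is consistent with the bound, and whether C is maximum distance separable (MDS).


Singleton RHS = n − k + 1 = 6, slack = 0, bound satisfied, MDS.

Singleton bound: d ≤ n − k + 1.
Here n = 8, k = 3, so n − k + 1 = 6.
Given d = 6, check d ≤ 6: YES.
Slack = (n − k + 1) − d = 0.
The code is MDS (slack = 0).
Description: the claimed parameters are [8, 3, 6]_7; such a code would be MDS (meets Singleton bound).


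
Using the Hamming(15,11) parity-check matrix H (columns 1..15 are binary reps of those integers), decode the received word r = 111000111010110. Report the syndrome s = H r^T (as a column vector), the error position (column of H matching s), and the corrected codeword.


s = (1, 1, 1, 0)^T, error position = 14, corrected codeword c = 111000111010100

Compute s = H r^T mod 2 one row at a time:
  s_1 = 1 + 1 + 0 + 1 + 0 + 1 + 1 + 0 = 5 ≡ 1 (mod 2).
  s_2 = 0 + 0 + 0 + 1 + 0 + 1 + 1 + 0 = 3 ≡ 1 (mod 2).
  s_3 = 1 + 1 + 0 + 1 + 0 + 1 + 1 + 0 = 5 ≡ 1 (mod 2).
  s_4 = 1 + 1 + 0 + 1 + 1 + 1 + 1 + 0 = 6 ≡ 0 (mod 2).
s = (1, 1, 1, 0)^T — this equals column 14 of H (binary 1110), so error is at position 14.
Correct: flip bit 14 of r = 111000111010110 to get c = 111000111010100.


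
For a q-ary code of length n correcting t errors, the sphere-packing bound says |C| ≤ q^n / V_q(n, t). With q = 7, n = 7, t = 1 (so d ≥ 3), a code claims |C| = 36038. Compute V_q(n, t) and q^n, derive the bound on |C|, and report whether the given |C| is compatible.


V_q(n, t) = 43, q^n = 823543, Hamming bound = 19152, |C| = 36038 > bound (violated).

Step 1: Compute V_q(n, t) = Σ_{j=0}^1 C(n, j) (q−1)^j.
  j = 0: C(7,0)·(6)^0 = 1·1 = 1.
  j = 1: C(7,1)·(6)^1 = 7·6 = 42.
  V_q(n, t) = 1 + 42 = 43.
Step 2: q^n = 7^7 = 823543.
Step 3: Hamming bound ⌊q^n / V_q(n,t)⌋ = ⌊823543/43⌋ = 19152.
Step 4: Compare |C| = 36038 to 19152: violated.
The claimed |C| lies above the Hamming bound, so no 7-ary code of length 7 with d ≥ 3 can have 36038 codewords.


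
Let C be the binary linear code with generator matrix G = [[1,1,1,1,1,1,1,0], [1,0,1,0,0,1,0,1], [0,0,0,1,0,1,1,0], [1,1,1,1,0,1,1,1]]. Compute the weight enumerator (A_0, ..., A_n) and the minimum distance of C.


Weight distribution: A_0 = 1, A_2 = 2, A_3 = 2, A_4 = 5, A_5 = 4, A_7 = 2. Minimum distance d = 2.

Enumerate all 2^4 = 16 messages m ∈ F_2^4.
For each, compute codeword c = mG in F_2^8, then tally its weight.
  m = 0000 → c = 00000000, weight = 0.
  m = 1000 → c = 11111110, weight = 7.
  m = 0100 → c = 10100101, weight = 4.
  m = 1100 → c = 01011011, weight = 5.
  m = 0010 → c = 00010110, weight = 3.
  m = 1010 → c = 11101000, weight = 4.
  m = 0110 → c = 10110011, weight = 5.
  m = 1110 → c = 01001101, weight = 4.
  m = 0001 → c = 11110111, weight = 7.
  m = 1001 → c = 00001001, weight = 2.
  m = 0101 → c = 01010010, weight = 3.
  m = 1101 → c = 10101100, weight = 4.
  m = 0011 → c = 11100001, weight = 4.
  m = 1011 → c = 00011111, weight = 5.
  m = 0111 → c = 01000100, weight = 2.
  m = 1111 → c = 10111010, weight = 5.
Tally weights:
  weight 0: 1 codewords.
  weight 2: 2 codewords.
  weight 3: 2 codewords.
  weight 4: 5 codewords.
  weight 5: 4 codewords.
  weight 7: 2 codewords.
Minimum distance d = smallest w > 0 with A_w > 0 = 2.
Sanity: Σ A_w = 16 = 2^4 = 16 ✓.


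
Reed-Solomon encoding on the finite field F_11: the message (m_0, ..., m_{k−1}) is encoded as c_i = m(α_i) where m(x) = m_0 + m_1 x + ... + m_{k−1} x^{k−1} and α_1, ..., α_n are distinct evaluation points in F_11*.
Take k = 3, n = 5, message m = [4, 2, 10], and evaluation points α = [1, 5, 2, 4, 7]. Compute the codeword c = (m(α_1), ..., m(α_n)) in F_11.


c = [5, 0, 4, 7, 2]

Message polynomial: m(x) = 4 + 2·x + 10·x^2 (mod 11).
For each evaluation point α_i, compute m(α_i) mod 11:
  α_1 = 1: Horner steps 10 → 1 → 5, so m(1) = 5.
  α_2 = 5: Horner steps 10 → 8 → 0, so m(5) = 0.
  α_3 = 2: Horner steps 10 → 0 → 4, so m(2) = 4.
  α_4 = 4: Horner steps 10 → 9 → 7, so m(4) = 7.
  α_5 = 7: Horner steps 10 → 6 → 2, so m(7) = 2.
Codeword c = [5, 0, 4, 7, 2] ∈ F_11^5.


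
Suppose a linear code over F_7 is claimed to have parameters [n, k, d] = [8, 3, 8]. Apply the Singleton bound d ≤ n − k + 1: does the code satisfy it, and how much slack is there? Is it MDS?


Singleton RHS = n − k + 1 = 6, slack = -2, bound violated (no such code; not MDS).

Singleton bound: d ≤ n − k + 1.
Here n = 8, k = 3, so n − k + 1 = 6.
Given d = 8, check d ≤ 6: NO.
Slack = (n − k + 1) − d = -2.
The slack is negative: d = 8 exceeds n − k + 1 = 6 by 2, so the Singleton bound is violated and no linear [8, 3, 8]_7 code can exist. In particular it is not MDS (MDS requires d = n − k + 1 exactly).
Description: the claimed parameters are [8, 3, 8]_7; such a code would be impossible (violates the Singleton bound).


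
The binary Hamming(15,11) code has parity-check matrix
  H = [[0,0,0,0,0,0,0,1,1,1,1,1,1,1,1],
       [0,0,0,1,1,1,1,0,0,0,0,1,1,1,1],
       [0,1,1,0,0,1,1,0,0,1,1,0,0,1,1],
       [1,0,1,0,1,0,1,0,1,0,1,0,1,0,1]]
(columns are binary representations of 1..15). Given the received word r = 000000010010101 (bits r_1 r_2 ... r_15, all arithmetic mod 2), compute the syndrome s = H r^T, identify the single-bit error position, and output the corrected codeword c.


s = (0, 0, 0, 1)^T, error position = 1, corrected codeword c = 100000010010101

Compute s = H r^T mod 2 one row at a time:
  s_1 = 1 + 0 + 0 + 1 + 0 + 1 + 0 + 1 = 4 ≡ 0 (mod 2).
  s_2 = 0 + 0 + 0 + 0 + 0 + 1 + 0 + 1 = 2 ≡ 0 (mod 2).
  s_3 = 0 + 0 + 0 + 0 + 0 + 1 + 0 + 1 = 2 ≡ 0 (mod 2).
  s_4 = 0 + 0 + 0 + 0 + 0 + 1 + 1 + 1 = 3 ≡ 1 (mod 2).
s = (0, 0, 0, 1)^T — this equals column 1 of H (binary 0001), so error is at position 1.
Correct: flip bit 1 of r = 000000010010101 to get c = 100000010010101.


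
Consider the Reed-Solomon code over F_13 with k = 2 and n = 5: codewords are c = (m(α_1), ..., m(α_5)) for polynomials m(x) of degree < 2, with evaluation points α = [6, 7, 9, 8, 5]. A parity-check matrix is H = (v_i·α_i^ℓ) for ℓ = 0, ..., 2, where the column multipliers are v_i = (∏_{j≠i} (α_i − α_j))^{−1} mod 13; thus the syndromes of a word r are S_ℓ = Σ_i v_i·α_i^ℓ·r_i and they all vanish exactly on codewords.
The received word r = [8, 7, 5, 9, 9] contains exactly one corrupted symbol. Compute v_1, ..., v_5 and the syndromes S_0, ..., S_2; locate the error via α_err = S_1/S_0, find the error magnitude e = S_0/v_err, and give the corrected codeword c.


S = (6, 9, 7), error at position 4, error magnitude e = 3, c = [8, 7, 5, 6, 9].

Step 1: column multipliers v_i = (∏_{j≠i}(α_i − α_j))^{−1} mod 13.
  i = 1 (α = 6): (6−7)(6−9)(6−8)(6−5) = (−1)·(−3)·(−2)·1 = −6 ≡ 7, so v_1 = 7^{−1} = 2 (mod 13).
  i = 2 (α = 7): (7−6)(7−9)(7−8)(7−5) = 1·(−2)·(−1)·2 = 4 ≡ 4, so v_2 = 4^{−1} = 10 (mod 13).
  i = 3 (α = 9): (9−6)(9−7)(9−8)(9−5) = 3·2·1·4 = 24 ≡ 11, so v_3 = 11^{−1} = 6 (mod 13).
  i = 4 (α = 8): (8−6)(8−7)(8−9)(8−5) = 2·1·(−1)·3 = −6 ≡ 7, so v_4 = 7^{−1} = 2 (mod 13).
  i = 5 (α = 5): (5−6)(5−7)(5−9)(5−8) = (−1)·(−2)·(−4)·(−3) = 24 ≡ 11, so v_5 = 11^{−1} = 6 (mod 13).
  v = [2, 10, 6, 2, 6].
Step 2: syndromes of r = [8, 7, 5, 9, 9] (all sums mod 13).
  S_0 = Σ v_i r_i = 2·8 + 10·7 + 6·5 + 2·9 + 6·9 = 188 ≡ 6.
  S_1 = Σ v_i α_i r_i = 2·6·8 + 10·7·7 + 6·9·5 + 2·8·9 + 6·5·9 = 1270 ≡ 9.
  α_i^2 mod 13 = [10, 10, 3, 12, 12].
  S_2 = Σ v_i α_i^2 r_i = 2·10·8 + 10·10·7 + 6·3·5 + 2·12·9 + 6·12·9 = 1814 ≡ 7.
  S = (6, 9, 7) ≠ 0, so r is not a codeword (an error is present).
Step 3: locate the error. For a single error e at position i, S_ℓ = v_i·e·α_i^ℓ, so α_err = S_1/S_0.
  S_0^{−1} = 6^{−1} = 11 (mod 13), so α_err = 9·11 = 99 ≡ 8 = α_4. Error position i = 4.
  Consistency check: S_2/S_1 = 7·3 = 21 ≡ 8 = α_err ✓ (single-error assumption holds).
Step 4: error magnitude e = S_0/v_4 = S_0·∏_{j≠4}(α_4 − α_j) = 6·7 = 42 ≡ 3 (mod 13).
Step 5: correct position 4: c_4 = r_4 − e = 9 − 3 ≡ 6 (mod 13). Hence c = [8, 7, 5, 6, 9].
  Check: interpolating c through the α_i gives m(x) = 1 + 12·x (degree < 2) with m(α_i) = c_i for every i, so c is indeed a codeword.


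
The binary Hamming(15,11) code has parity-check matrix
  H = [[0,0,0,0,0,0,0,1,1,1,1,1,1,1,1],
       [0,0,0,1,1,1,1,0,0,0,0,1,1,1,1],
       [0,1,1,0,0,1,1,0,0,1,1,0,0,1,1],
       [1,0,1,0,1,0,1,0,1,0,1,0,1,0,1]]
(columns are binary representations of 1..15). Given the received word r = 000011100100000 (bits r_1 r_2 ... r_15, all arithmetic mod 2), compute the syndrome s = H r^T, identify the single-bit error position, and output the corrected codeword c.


s = (1, 1, 1, 0)^T, error position = 14, corrected codeword c = 000011100100010

Compute s = H r^T mod 2 one row at a time:
  s_1 = 0 + 0 + 1 + 0 + 0 + 0 + 0 + 0 = 1 ≡ 1 (mod 2).
  s_2 = 0 + 1 + 1 + 1 + 0 + 0 + 0 + 0 = 3 ≡ 1 (mod 2).
  s_3 = 0 + 0 + 1 + 1 + 1 + 0 + 0 + 0 = 3 ≡ 1 (mod 2).
  s_4 = 0 + 0 + 1 + 1 + 0 + 0 + 0 + 0 = 2 ≡ 0 (mod 2).
s = (1, 1, 1, 0)^T — this equals column 14 of H (binary 1110), so error is at position 14.
Correct: flip bit 14 of r = 000011100100000 to get c = 000011100100010.


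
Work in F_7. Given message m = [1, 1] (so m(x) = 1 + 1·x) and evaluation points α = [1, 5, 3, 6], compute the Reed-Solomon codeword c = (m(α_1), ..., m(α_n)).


c = [2, 6, 4, 0]

Message polynomial: m(x) = 1 + 1·x (mod 7).
For each evaluation point α_i, compute m(α_i) mod 7:
  α_1 = 1: Horner steps 1 → 2, so m(1) = 2.
  α_2 = 5: Horner steps 1 → 6, so m(5) = 6.
  α_3 = 3: Horner steps 1 → 4, so m(3) = 4.
  α_4 = 6: Horner steps 1 → 0, so m(6) = 0.
Codeword c = [2, 6, 4, 0] ∈ F_7^4.


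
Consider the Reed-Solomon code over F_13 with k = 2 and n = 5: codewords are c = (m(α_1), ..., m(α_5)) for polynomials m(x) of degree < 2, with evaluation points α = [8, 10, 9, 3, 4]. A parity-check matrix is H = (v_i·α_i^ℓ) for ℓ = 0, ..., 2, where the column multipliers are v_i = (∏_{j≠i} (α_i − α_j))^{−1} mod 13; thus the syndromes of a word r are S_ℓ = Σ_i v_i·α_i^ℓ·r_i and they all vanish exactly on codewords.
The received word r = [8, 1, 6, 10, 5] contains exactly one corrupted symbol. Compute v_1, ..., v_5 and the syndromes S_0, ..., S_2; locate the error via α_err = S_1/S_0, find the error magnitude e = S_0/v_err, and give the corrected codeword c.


S = (10, 2, 3), error at position 1, error magnitude e = 10, c = [11, 1, 6, 10, 5].

Step 1: column multipliers v_i = (∏_{j≠i}(α_i − α_j))^{−1} mod 13.
  i = 1 (α = 8): (8−10)(8−9)(8−3)(8−4) = (−2)·(−1)·5·4 = 40 ≡ 1, so v_1 = 1^{−1} = 1 (mod 13).
  i = 2 (α = 10): (10−8)(10−9)(10−3)(10−4) = 2·1·7·6 = 84 ≡ 6, so v_2 = 6^{−1} = 11 (mod 13).
  i = 3 (α = 9): (9−8)(9−10)(9−3)(9−4) = 1·(−1)·6·5 = −30 ≡ 9, so v_3 = 9^{−1} = 3 (mod 13).
  i = 4 (α = 3): (3−8)(3−10)(3−9)(3−4) = (−5)·(−7)·(−6)·(−1) = 210 ≡ 2, so v_4 = 2^{−1} = 7 (mod 13).
  i = 5 (α = 4): (4−8)(4−10)(4−9)(4−3) = (−4)·(−6)·(−5)·1 = −120 ≡ 10, so v_5 = 10^{−1} = 4 (mod 13).
  v = [1, 11, 3, 7, 4].
Step 2: syndromes of r = [8, 1, 6, 10, 5] (all sums mod 13).
  S_0 = Σ v_i r_i = 1·8 + 11·1 + 3·6 + 7·10 + 4·5 = 127 ≡ 10.
  S_1 = Σ v_i α_i r_i = 1·8·8 + 11·10·1 + 3·9·6 + 7·3·10 + 4·4·5 = 626 ≡ 2.
  α_i^2 mod 13 = [12, 9, 3, 9, 3].
  S_2 = Σ v_i α_i^2 r_i = 1·12·8 + 11·9·1 + 3·3·6 + 7·9·10 + 4·3·5 = 939 ≡ 3.
  S = (10, 2, 3) ≠ 0, so r is not a codeword (an error is present).
Step 3: locate the error. For a single error e at position i, S_ℓ = v_i·e·α_i^ℓ, so α_err = S_1/S_0.
  S_0^{−1} = 10^{−1} = 4 (mod 13), so α_err = 2·4 = 8 ≡ 8 = α_1. Error position i = 1.
  Consistency check: S_2/S_1 = 3·7 = 21 ≡ 8 = α_err ✓ (single-error assumption holds).
Step 4: error magnitude e = S_0/v_1 = S_0·∏_{j≠1}(α_1 − α_j) = 10·1 = 10 ≡ 10 (mod 13).
Step 5: correct position 1: c_1 = r_1 − e = 8 − 10 ≡ 11 (mod 13). Hence c = [11, 1, 6, 10, 5].
  Check: interpolating c through the α_i gives m(x) = 12 + 8·x (degree < 2) with m(α_i) = c_i for every i, so c is indeed a codeword.
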